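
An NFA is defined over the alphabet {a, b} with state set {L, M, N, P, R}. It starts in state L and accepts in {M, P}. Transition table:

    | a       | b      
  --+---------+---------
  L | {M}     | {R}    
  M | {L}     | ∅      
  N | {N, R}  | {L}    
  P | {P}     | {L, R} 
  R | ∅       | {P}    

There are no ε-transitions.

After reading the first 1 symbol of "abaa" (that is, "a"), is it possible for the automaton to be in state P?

Start in {L}.
Read 'a': L→{M}; now {M}.
State P is not in {M}.

No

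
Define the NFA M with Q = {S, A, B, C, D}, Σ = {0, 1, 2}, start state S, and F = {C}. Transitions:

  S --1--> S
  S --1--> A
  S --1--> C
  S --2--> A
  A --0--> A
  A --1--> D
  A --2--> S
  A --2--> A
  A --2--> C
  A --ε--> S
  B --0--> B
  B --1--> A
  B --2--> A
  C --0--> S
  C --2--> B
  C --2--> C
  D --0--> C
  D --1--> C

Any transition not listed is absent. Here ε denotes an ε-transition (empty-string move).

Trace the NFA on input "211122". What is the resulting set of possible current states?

Start in {S}.
Read '2': S→{A}; union {A}; ε-closure = {S, A}.
Read '1': S→{S, A, C}, A→{D}; now {S, A, C, D}.
Read '1': S→{S, A, C}, A→{D}, C→∅, D→{C}; now {S, A, C, D}.
Read '1': S→{S, A, C}, A→{D}, C→∅, D→{C}; now {S, A, C, D}.
Read '2': S→{A}, A→{S, A, C}, C→{B, C}, D→∅; now {S, A, B, C}.
Read '2': S→{A}, A→{S, A, C}, B→{A}, C→{B, C}; now {S, A, B, C}.

{S, A, B, C}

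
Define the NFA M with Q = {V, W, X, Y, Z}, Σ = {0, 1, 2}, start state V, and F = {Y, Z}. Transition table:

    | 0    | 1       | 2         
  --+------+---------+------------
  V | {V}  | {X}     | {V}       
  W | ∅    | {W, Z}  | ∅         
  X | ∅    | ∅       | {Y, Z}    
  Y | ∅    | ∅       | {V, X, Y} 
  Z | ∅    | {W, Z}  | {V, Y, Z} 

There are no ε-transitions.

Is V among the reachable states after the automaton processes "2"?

Start in {V}.
Read '2': V→{V}; now {V}.
State V is in {V}.

Yes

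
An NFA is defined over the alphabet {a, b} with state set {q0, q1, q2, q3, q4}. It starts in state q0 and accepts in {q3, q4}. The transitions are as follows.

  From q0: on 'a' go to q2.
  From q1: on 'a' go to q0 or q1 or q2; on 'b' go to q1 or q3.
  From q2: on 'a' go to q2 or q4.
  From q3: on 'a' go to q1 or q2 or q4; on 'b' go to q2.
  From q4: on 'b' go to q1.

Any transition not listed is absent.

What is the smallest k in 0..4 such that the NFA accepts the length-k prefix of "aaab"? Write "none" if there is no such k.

2

Start in {q0}.
Read 'a': {q0} → {q2}.
Read 'a': {q2} → {q2, q4}.
None of the earlier sets intersect F, but {q2, q4} does.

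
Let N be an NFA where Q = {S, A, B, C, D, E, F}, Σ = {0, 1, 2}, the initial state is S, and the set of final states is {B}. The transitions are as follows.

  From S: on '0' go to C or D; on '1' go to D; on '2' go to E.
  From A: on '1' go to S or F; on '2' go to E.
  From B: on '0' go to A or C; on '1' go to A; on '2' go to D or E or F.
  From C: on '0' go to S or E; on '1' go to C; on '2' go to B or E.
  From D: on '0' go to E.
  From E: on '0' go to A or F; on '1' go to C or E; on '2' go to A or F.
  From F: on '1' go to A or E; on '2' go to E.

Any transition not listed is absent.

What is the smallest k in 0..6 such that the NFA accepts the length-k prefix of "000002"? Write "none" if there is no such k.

Start in {S}.
Read '0': S→{C, D}; now {C, D}.
Read '0': C→{S, E}, D→{E}; now {S, E}.
Read '0': S→{C, D}, E→{A, F}; now {A, C, D, F}.
Read '0': A→∅, C→{S, E}, D→{E}, F→∅; now {S, E}.
Read '0': S→{C, D}, E→{A, F}; now {A, C, D, F}.
Read '2': A→{E}, C→{B, E}, D→∅, F→{E}; now {B, E}.
None of the earlier sets intersect F, but {B, E} does.

6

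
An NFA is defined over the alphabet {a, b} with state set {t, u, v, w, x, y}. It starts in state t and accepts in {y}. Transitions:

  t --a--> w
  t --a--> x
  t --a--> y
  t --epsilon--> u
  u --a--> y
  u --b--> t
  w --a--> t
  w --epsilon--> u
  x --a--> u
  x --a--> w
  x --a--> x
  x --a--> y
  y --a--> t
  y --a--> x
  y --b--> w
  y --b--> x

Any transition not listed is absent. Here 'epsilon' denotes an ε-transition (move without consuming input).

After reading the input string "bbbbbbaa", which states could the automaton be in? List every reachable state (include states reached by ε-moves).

Start: ε-closure({t}) = {t, u}.
Read 'b': {t, u} → {t, u}.
Read 'b': {t, u} → {t, u}.
Read 'b': {t, u} → {t, u}.
Read 'b': {t, u} → {t, u}.
Read 'b': {t, u} → {t, u}.
Read 'b': {t, u} → {t, u}.
Read 'a': {t, u} → {u, w, x, y}.
Read 'a': {u, w, x, y} → {t, u, w, x, y}.

{t, u, w, x, y}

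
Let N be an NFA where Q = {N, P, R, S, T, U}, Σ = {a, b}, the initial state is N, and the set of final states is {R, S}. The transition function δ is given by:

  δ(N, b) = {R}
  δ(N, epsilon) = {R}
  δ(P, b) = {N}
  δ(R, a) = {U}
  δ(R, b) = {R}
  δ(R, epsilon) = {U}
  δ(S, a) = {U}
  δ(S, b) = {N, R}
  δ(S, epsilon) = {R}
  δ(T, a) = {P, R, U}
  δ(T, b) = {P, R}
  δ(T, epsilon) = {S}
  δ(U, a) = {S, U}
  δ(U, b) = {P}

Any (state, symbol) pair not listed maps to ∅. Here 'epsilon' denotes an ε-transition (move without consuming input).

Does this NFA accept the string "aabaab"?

Start: ε-closure({N}) = {N, R, U}.
Read 'a': {N, R, U} → {R, S, U}.
Read 'a': {R, S, U} → {R, S, U}.
Read 'b': {R, S, U} → {N, P, R, U}.
Read 'a': {N, P, R, U} → {R, S, U}.
Read 'a': {R, S, U} → {R, S, U}.
Read 'b': {R, S, U} → {N, P, R, U}.
The final set {N, P, R, U} contains the accepting state R.

Yes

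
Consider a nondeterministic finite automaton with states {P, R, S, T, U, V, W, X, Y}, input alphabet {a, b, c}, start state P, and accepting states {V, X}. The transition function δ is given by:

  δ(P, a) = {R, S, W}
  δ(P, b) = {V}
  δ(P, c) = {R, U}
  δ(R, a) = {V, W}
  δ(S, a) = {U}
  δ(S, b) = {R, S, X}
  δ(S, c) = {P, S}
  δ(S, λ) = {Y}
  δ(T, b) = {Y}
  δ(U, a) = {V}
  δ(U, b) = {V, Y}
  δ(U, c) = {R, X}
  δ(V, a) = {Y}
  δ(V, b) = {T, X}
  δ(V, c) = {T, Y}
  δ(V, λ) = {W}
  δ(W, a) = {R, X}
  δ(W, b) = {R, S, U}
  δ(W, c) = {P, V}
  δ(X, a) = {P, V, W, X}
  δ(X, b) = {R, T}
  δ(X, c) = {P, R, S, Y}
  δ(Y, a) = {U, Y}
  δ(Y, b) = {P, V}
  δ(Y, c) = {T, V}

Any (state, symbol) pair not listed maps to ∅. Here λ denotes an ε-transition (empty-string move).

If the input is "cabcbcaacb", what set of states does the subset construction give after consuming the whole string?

Start in {P}.
Read 'c': P→{R, U}; now {R, U}.
Read 'a': R→{V, W}, U→{V}; now {V, W}.
Read 'b': V→{T, X}, W→{R, S, U}; union {R, S, T, U, X}; ε-closure = {R, S, T, U, X, Y}.
Read 'c': R→∅, S→{P, S}, T→∅, U→{R, X}, X→{P, R, S, Y}, Y→{T, V}; union {P, R, S, T, V, X, Y}; ε-closure = {P, R, S, T, V, W, X, Y}.
Read 'b': P→{V}, R→∅, S→{R, S, X}, T→{Y}, V→{T, X}, W→{R, S, U}, X→{R, T}, Y→{P, V}; union {P, R, S, T, U, V, X, Y}; ε-closure = {P, R, S, T, U, V, W, X, Y}.
Read 'c': P→{R, U}, R→∅, S→{P, S}, T→∅, U→{R, X}, V→{T, Y}, W→{P, V}, X→{P, R, S, Y}, Y→{T, V}; union {P, R, S, T, U, V, X, Y}; ε-closure = {P, R, S, T, U, V, W, X, Y}.
Read 'a': P→{R, S, W}, R→{V, W}, S→{U}, T→∅, U→{V}, V→{Y}, W→{R, X}, X→{P, V, W, X}, Y→{U, Y}; now {P, R, S, U, V, W, X, Y}.
Read 'a': P→{R, S, W}, R→{V, W}, S→{U}, U→{V}, V→{Y}, W→{R, X}, X→{P, V, W, X}, Y→{U, Y}; now {P, R, S, U, V, W, X, Y}.
Read 'c': P→{R, U}, R→∅, S→{P, S}, U→{R, X}, V→{T, Y}, W→{P, V}, X→{P, R, S, Y}, Y→{T, V}; union {P, R, S, T, U, V, X, Y}; ε-closure = {P, R, S, T, U, V, W, X, Y}.
Read 'b': P→{V}, R→∅, S→{R, S, X}, T→{Y}, U→{V, Y}, V→{T, X}, W→{R, S, U}, X→{R, T}, Y→{P, V}; union {P, R, S, T, U, V, X, Y}; ε-closure = {P, R, S, T, U, V, W, X, Y}.

{P, R, S, T, U, V, W, X, Y}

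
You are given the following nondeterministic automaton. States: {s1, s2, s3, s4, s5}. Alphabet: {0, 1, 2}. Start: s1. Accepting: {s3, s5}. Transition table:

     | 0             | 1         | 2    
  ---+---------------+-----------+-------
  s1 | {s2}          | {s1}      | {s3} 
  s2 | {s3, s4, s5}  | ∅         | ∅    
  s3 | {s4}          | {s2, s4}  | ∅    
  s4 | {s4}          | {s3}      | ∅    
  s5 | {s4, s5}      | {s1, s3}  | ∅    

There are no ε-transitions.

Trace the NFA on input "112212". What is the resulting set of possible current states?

Start in {s1}.
Read '1': {s1} → {s1}.
Read '1': {s1} → {s1}.
Read '2': {s1} → {s3}.
Read '2': {s3} → ∅.
The set is empty and remains empty for the remaining 2 symbols.

∅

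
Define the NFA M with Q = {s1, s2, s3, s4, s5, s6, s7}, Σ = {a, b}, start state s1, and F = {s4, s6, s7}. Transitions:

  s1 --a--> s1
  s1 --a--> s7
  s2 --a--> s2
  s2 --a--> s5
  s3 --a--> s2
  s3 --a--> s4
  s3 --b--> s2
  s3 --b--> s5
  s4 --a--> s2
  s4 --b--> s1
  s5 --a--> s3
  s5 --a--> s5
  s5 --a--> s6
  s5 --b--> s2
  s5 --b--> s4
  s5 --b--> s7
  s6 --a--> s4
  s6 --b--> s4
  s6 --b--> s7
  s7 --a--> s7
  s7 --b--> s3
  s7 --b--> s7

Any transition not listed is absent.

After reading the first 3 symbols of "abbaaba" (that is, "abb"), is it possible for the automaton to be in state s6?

No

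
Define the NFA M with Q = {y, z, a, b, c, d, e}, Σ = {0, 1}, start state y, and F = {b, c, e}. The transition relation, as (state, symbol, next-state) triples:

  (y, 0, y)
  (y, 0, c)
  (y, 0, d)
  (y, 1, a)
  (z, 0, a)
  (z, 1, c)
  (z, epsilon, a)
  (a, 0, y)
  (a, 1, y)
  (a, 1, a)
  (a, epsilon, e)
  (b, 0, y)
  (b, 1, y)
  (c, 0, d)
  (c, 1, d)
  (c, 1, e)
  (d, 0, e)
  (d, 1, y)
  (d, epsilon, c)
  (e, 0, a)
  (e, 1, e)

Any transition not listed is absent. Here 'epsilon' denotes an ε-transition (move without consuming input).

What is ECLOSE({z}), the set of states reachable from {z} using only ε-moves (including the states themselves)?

{z, a, e}

Begin with {z}.
ε-move z → a; add a.
ε-move a → e; add e.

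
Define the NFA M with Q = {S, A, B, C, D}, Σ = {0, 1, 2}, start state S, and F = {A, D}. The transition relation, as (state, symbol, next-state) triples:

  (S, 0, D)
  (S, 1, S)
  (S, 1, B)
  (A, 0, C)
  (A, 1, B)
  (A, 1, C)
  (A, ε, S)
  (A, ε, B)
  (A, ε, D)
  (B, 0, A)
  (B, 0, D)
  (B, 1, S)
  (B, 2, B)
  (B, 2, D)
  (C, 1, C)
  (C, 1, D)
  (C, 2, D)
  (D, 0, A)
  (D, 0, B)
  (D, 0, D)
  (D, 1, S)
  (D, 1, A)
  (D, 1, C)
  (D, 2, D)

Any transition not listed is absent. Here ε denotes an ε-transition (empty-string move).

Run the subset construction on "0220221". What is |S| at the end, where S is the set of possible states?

Start in {S}.
Read '0': S→{D}; now {D}.
Read '2': D→{D}; now {D}.
Read '2': D→{D}; now {D}.
Read '0': D→{A, B, D}; union {A, B, D}; ε-closure = {S, A, B, D}.
Read '2': S→∅, A→∅, B→{B, D}, D→{D}; now {B, D}.
Read '2': B→{B, D}, D→{D}; now {B, D}.
Read '1': B→{S}, D→{S, A, C}; union {S, A, C}; ε-closure = {S, A, B, C, D}.
That set has 5 states.

5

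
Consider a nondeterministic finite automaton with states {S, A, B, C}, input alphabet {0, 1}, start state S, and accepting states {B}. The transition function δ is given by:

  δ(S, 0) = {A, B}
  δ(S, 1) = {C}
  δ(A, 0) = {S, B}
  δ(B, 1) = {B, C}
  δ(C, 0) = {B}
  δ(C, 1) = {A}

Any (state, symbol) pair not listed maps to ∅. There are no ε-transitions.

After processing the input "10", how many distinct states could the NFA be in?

Start in {S}.
Read '1': {S} → {C}.
Read '0': {C} → {B}.
That set has 1 state.

1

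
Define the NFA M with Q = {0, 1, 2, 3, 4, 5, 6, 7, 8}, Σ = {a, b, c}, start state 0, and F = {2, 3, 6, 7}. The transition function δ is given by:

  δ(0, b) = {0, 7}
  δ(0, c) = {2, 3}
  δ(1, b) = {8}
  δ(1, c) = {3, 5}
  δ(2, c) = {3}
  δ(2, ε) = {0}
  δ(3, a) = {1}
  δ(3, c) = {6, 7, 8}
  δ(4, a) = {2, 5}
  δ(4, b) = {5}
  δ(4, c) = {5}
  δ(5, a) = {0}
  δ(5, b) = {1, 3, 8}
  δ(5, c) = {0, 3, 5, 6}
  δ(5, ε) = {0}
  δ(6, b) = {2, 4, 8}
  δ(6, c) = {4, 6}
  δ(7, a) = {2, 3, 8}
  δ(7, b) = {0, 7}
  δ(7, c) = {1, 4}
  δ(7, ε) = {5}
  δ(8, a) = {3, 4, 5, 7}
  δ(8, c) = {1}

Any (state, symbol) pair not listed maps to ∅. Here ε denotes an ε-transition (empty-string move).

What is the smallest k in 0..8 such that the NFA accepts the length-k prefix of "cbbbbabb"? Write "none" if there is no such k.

1

Start in {0}.
Read 'c': 0→{2, 3}; union {2, 3}; ε-closure = {0, 2, 3}.
None of the earlier sets intersect F, but {0, 2, 3} does.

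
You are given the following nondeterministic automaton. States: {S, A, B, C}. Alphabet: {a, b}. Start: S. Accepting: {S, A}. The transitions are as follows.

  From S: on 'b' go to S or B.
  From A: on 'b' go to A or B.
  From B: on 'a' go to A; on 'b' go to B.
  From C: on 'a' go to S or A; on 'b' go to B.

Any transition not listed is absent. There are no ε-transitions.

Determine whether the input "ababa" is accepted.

Start in {S}.
Read 'a': {S} → ∅.
The set is empty and remains empty for the remaining 4 symbols.
The final set ∅ contains no accepting state.

No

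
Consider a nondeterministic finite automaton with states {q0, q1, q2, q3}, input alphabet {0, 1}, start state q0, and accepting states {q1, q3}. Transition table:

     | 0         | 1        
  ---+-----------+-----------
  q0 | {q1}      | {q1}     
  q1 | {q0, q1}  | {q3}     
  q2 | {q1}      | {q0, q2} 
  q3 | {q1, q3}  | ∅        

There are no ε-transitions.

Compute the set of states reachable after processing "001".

{q1, q3}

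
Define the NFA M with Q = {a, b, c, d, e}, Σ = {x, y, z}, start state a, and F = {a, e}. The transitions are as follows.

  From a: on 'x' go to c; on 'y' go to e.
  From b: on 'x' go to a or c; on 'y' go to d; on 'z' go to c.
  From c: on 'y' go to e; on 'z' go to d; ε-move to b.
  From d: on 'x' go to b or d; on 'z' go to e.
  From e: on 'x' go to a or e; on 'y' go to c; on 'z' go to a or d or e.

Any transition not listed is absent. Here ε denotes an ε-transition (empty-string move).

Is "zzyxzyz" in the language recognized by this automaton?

No

Start in {a}.
Read 'z': a→∅; now ∅.
The set is empty and remains empty for the remaining 6 symbols.
The final set ∅ contains no accepting state.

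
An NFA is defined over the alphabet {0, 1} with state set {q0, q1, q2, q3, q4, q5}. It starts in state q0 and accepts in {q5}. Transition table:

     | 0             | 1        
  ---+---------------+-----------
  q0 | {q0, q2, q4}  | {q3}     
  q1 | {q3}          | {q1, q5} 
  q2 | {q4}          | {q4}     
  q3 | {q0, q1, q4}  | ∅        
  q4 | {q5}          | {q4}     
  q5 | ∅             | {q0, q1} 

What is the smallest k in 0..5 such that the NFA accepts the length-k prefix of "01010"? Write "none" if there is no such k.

Start in {q0}.
Read '0': q0→{q0, q2, q4}; now {q0, q2, q4}.
Read '1': q0→{q3}, q2→{q4}, q4→{q4}; now {q3, q4}.
Read '0': q3→{q0, q1, q4}, q4→{q5}; now {q0, q1, q4, q5}.
None of the earlier sets intersect F, but {q0, q1, q4, q5} does.

3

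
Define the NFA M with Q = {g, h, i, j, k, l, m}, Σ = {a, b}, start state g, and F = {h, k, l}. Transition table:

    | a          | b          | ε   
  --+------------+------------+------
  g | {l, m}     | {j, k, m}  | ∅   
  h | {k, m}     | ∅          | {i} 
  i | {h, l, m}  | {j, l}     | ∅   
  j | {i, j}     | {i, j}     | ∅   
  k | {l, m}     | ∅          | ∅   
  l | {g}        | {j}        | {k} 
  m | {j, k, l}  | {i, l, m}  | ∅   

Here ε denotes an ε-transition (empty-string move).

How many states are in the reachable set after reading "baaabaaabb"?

5

Start in {g}.
Read 'b': {g} → {j, k, m}.
Read 'a': {j, k, m} → {i, j, k, l, m}.
Read 'a': {i, j, k, l, m} → {g, h, i, j, k, l, m}.
Read 'a': {g, h, i, j, k, l, m} → {g, h, i, j, k, l, m}.
Read 'b': {g, h, i, j, k, l, m} → {i, j, k, l, m}.
Read 'a': {i, j, k, l, m} → {g, h, i, j, k, l, m}.
Read 'a': {g, h, i, j, k, l, m} → {g, h, i, j, k, l, m}.
Read 'a': {g, h, i, j, k, l, m} → {g, h, i, j, k, l, m}.
Read 'b': {g, h, i, j, k, l, m} → {i, j, k, l, m}.
Read 'b': {i, j, k, l, m} → {i, j, k, l, m}.
That set has 5 states.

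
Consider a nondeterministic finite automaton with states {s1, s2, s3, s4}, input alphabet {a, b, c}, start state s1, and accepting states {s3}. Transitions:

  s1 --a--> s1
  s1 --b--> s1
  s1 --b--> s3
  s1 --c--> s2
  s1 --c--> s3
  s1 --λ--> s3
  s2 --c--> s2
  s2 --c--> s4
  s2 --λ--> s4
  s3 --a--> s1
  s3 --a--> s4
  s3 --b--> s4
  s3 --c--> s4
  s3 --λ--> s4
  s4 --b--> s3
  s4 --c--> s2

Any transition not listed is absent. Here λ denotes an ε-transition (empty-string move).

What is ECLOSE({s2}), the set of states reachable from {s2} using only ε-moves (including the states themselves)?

Begin with {s2}.
ε-move s2 → s4; add s4.

{s2, s4}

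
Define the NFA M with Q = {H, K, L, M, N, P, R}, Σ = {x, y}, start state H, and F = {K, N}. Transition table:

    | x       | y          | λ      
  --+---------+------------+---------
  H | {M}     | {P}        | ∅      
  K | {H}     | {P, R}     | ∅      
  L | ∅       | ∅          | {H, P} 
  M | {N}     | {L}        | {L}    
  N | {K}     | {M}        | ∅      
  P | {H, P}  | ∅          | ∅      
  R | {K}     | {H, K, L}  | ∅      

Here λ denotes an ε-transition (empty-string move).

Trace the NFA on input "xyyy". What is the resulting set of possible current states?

Start in {H}.
Read 'x': H→{M}; union {M}; ε-closure = {H, L, M, P}.
Read 'y': H→{P}, L→∅, M→{L}, P→∅; union {L, P}; ε-closure = {H, L, P}.
Read 'y': H→{P}, L→∅, P→∅; now {P}.
Read 'y': P→∅; now ∅.

∅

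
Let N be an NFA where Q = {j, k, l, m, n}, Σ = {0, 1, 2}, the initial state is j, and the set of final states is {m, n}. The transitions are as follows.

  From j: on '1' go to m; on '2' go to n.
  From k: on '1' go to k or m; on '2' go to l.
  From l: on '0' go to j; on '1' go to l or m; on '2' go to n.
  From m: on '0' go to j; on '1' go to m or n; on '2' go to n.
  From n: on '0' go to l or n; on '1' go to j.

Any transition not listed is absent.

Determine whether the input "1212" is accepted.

Yes

Start in {j}.
Read '1': {j} → {m}.
Read '2': {m} → {n}.
Read '1': {n} → {j}.
Read '2': {j} → {n}.
The final set {n} contains the accepting state n.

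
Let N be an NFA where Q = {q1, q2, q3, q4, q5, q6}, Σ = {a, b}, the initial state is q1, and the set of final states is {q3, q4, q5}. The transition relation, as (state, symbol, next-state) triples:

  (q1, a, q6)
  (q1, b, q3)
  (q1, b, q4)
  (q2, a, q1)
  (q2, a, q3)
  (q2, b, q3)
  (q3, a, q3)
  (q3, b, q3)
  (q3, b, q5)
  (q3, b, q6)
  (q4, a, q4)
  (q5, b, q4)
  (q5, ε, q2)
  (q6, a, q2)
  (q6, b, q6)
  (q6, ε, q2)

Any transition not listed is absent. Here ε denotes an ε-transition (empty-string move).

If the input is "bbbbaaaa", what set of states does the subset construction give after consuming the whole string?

Start in {q1}.
Read 'b': q1→{q3, q4}; now {q3, q4}.
Read 'b': q3→{q3, q5, q6}, q4→∅; union {q3, q5, q6}; ε-closure = {q2, q3, q5, q6}.
Read 'b': q2→{q3}, q3→{q3, q5, q6}, q5→{q4}, q6→{q6}; union {q3, q4, q5, q6}; ε-closure = {q2, q3, q4, q5, q6}.
Read 'b': q2→{q3}, q3→{q3, q5, q6}, q4→∅, q5→{q4}, q6→{q6}; union {q3, q4, q5, q6}; ε-closure = {q2, q3, q4, q5, q6}.
Read 'a': q2→{q1, q3}, q3→{q3}, q4→{q4}, q5→∅, q6→{q2}; now {q1, q2, q3, q4}.
Read 'a': q1→{q6}, q2→{q1, q3}, q3→{q3}, q4→{q4}; union {q1, q3, q4, q6}; ε-closure = {q1, q2, q3, q4, q6}.
Read 'a': q1→{q6}, q2→{q1, q3}, q3→{q3}, q4→{q4}, q6→{q2}; now {q1, q2, q3, q4, q6}.
Read 'a': q1→{q6}, q2→{q1, q3}, q3→{q3}, q4→{q4}, q6→{q2}; now {q1, q2, q3, q4, q6}.

{q1, q2, q3, q4, q6}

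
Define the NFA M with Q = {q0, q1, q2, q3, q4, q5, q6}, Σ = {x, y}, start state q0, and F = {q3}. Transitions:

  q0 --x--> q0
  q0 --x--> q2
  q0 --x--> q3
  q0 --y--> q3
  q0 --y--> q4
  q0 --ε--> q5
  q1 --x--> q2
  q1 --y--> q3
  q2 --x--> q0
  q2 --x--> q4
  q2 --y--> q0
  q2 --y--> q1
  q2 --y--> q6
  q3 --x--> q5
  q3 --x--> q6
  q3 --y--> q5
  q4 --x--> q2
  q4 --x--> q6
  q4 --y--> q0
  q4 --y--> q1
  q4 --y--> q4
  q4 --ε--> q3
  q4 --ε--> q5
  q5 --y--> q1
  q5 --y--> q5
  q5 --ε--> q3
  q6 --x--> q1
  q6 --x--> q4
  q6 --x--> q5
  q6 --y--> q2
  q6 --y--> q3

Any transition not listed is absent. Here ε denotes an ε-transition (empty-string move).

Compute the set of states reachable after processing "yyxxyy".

{q0, q1, q2, q3, q4, q5, q6}

Start: ε-closure({q0}) = {q0, q3, q5}.
Read 'y': q0→{q3, q4}, q3→{q5}, q5→{q1, q5}; now {q1, q3, q4, q5}.
Read 'y': q1→{q3}, q3→{q5}, q4→{q0, q1, q4}, q5→{q1, q5}; now {q0, q1, q3, q4, q5}.
Read 'x': q0→{q0, q2, q3}, q1→{q2}, q3→{q5, q6}, q4→{q2, q6}, q5→∅; now {q0, q2, q3, q5, q6}.
Read 'x': q0→{q0, q2, q3}, q2→{q0, q4}, q3→{q5, q6}, q5→∅, q6→{q1, q4, q5}; now {q0, q1, q2, q3, q4, q5, q6}.
Read 'y': q0→{q3, q4}, q1→{q3}, q2→{q0, q1, q6}, q3→{q5}, q4→{q0, q1, q4}, q5→{q1, q5}, q6→{q2, q3}; now {q0, q1, q2, q3, q4, q5, q6}.
Read 'y': q0→{q3, q4}, q1→{q3}, q2→{q0, q1, q6}, q3→{q5}, q4→{q0, q1, q4}, q5→{q1, q5}, q6→{q2, q3}; now {q0, q1, q2, q3, q4, q5, q6}.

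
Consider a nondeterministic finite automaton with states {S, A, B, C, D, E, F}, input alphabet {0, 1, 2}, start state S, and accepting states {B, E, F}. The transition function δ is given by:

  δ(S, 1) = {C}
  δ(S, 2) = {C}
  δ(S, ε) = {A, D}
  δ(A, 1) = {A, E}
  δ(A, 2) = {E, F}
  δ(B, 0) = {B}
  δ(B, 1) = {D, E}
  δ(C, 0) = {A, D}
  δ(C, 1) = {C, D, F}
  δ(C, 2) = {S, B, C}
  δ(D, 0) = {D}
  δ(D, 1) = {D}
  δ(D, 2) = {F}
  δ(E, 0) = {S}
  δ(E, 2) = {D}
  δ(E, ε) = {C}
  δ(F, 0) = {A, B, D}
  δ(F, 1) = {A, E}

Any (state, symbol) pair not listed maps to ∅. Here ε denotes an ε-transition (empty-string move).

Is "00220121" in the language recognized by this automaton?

No

Start: ε-closure({S}) = {S, A, D}.
Read '0': {S, A, D} → {D}.
Read '0': {D} → {D}.
Read '2': {D} → {F}.
Read '2': {F} → ∅.
The set is empty and remains empty for the remaining 4 symbols.
The final set ∅ contains no accepting state.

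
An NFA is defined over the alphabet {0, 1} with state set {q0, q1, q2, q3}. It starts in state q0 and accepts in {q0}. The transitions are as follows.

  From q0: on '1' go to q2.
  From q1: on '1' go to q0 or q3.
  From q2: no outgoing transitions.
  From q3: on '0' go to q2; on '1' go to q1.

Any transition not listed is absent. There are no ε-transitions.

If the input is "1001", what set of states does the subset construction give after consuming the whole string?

∅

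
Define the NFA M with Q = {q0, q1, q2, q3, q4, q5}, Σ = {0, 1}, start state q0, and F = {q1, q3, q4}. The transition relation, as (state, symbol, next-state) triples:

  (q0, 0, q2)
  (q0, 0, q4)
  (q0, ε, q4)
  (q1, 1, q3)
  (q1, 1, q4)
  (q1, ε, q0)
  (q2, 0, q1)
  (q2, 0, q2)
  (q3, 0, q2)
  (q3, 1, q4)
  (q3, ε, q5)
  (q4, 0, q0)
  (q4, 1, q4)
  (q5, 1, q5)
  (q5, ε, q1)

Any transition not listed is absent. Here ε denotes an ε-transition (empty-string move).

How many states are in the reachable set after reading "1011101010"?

2

Start: ε-closure({q0}) = {q0, q4}.
Read '1': {q0, q4} → {q4}.
Read '0': {q4} → {q0, q4}.
Read '1': {q0, q4} → {q4}.
Read '1': {q4} → {q4}.
Read '1': {q4} → {q4}.
Read '0': {q4} → {q0, q4}.
Read '1': {q0, q4} → {q4}.
Read '0': {q4} → {q0, q4}.
Read '1': {q0, q4} → {q4}.
Read '0': {q4} → {q0, q4}.
That set has 2 states.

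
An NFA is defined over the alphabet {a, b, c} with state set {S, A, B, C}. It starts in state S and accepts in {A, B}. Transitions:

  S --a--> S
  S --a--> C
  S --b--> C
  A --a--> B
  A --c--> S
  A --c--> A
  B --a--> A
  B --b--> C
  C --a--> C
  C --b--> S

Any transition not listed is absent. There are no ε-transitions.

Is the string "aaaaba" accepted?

Start in {S}.
Read 'a': {S} → {S, C}.
Read 'a': {S, C} → {S, C}.
Read 'a': {S, C} → {S, C}.
Read 'a': {S, C} → {S, C}.
Read 'b': {S, C} → {S, C}.
Read 'a': {S, C} → {S, C}.
The final set {S, C} contains no accepting state.

No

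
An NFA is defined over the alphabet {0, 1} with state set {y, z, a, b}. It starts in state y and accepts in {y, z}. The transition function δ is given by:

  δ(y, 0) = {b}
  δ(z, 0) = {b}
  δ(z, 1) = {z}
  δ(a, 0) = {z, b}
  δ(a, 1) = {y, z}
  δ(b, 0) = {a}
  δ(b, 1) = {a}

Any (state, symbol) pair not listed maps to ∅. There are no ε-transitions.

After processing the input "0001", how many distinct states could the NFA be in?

2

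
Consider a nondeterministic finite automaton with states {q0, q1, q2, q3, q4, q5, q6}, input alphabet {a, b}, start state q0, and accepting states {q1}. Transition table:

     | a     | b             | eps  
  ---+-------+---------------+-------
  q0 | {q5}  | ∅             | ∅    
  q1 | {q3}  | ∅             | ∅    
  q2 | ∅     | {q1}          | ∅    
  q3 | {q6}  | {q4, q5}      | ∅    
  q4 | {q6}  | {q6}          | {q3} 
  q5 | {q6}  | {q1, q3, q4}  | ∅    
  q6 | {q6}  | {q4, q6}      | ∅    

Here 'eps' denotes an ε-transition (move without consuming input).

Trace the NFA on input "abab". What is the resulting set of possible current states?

{q3, q4, q5, q6}

Start in {q0}.
Read 'a': {q0} → {q5}.
Read 'b': {q5} → {q1, q3, q4}.
Read 'a': {q1, q3, q4} → {q3, q6}.
Read 'b': {q3, q6} → {q3, q4, q5, q6}.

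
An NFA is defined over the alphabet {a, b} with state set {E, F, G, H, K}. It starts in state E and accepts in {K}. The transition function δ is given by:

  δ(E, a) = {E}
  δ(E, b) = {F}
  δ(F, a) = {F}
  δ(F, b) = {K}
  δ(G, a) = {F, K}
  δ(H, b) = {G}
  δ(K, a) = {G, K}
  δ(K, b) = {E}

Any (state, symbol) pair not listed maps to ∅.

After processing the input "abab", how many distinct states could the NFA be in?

1

Start in {E}.
Read 'a': E→{E}; now {E}.
Read 'b': E→{F}; now {F}.
Read 'a': F→{F}; now {F}.
Read 'b': F→{K}; now {K}.
That set has 1 state.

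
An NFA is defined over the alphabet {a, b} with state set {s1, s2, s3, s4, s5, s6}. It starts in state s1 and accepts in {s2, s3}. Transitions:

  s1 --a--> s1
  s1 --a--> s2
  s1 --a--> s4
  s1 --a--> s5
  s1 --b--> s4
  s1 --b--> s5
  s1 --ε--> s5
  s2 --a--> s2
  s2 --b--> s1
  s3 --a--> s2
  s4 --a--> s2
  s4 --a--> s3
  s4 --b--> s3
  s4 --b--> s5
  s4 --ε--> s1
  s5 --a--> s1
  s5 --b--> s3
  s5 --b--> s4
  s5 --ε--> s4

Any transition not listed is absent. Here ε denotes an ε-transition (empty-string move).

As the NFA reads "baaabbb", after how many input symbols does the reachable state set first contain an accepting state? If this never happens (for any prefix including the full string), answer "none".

1

Start: ε-closure({s1}) = {s1, s4, s5}.
Read 'b': {s1, s4, s5} → {s1, s3, s4, s5}.
None of the earlier sets intersect F, but {s1, s3, s4, s5} does.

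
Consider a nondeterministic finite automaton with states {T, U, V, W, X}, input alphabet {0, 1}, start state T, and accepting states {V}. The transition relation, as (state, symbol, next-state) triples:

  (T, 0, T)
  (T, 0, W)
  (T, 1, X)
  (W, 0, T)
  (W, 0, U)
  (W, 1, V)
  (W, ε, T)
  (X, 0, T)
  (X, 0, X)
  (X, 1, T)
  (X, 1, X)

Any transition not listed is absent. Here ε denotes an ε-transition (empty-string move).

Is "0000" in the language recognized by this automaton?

No

Start in {T}.
Read '0': {T} → {T, W}.
Read '0': {T, W} → {T, U, W}.
Read '0': {T, U, W} → {T, U, W}.
Read '0': {T, U, W} → {T, U, W}.
The final set {T, U, W} contains no accepting state.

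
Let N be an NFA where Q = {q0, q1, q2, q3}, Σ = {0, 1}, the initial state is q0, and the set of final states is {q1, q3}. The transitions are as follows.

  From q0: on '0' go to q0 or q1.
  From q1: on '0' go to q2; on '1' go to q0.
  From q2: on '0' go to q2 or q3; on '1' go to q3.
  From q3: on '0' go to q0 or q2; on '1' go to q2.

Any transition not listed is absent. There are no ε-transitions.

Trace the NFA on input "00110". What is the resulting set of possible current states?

{q2, q3}

Start in {q0}.
Read '0': q0→{q0, q1}; now {q0, q1}.
Read '0': q0→{q0, q1}, q1→{q2}; now {q0, q1, q2}.
Read '1': q0→∅, q1→{q0}, q2→{q3}; now {q0, q3}.
Read '1': q0→∅, q3→{q2}; now {q2}.
Read '0': q2→{q2, q3}; now {q2, q3}.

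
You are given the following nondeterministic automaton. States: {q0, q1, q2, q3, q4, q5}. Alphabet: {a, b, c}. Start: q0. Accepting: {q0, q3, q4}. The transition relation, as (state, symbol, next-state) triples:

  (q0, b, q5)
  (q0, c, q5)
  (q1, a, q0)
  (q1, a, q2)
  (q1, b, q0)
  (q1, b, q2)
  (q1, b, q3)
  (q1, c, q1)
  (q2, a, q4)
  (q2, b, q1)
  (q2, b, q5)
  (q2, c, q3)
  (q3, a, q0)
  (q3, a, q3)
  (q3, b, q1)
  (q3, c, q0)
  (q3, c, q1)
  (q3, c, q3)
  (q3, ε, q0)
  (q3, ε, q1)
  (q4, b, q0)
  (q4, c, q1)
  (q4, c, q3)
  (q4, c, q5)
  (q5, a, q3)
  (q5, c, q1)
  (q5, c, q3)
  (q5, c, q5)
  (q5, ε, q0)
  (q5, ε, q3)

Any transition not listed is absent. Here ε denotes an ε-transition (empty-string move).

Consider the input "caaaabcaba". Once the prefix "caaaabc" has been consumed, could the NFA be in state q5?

Yes

Start in {q0}.
Read 'c': {q0} → {q0, q1, q3, q5}.
Read 'a': {q0, q1, q3, q5} → {q0, q1, q2, q3}.
Read 'a': {q0, q1, q2, q3} → {q0, q1, q2, q3, q4}.
Read 'a': {q0, q1, q2, q3, q4} → {q0, q1, q2, q3, q4}.
Read 'a': {q0, q1, q2, q3, q4} → {q0, q1, q2, q3, q4}.
Read 'b': {q0, q1, q2, q3, q4} → {q0, q1, q2, q3, q5}.
Read 'c': {q0, q1, q2, q3, q5} → {q0, q1, q3, q5}.
State q5 is in {q0, q1, q3, q5}.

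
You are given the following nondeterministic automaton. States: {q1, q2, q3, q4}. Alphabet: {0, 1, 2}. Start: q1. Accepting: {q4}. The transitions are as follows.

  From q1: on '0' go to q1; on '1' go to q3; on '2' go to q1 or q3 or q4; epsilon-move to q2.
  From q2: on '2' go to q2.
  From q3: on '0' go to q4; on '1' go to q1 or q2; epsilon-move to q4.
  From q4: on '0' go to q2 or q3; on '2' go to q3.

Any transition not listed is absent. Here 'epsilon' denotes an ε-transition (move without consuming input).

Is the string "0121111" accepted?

Yes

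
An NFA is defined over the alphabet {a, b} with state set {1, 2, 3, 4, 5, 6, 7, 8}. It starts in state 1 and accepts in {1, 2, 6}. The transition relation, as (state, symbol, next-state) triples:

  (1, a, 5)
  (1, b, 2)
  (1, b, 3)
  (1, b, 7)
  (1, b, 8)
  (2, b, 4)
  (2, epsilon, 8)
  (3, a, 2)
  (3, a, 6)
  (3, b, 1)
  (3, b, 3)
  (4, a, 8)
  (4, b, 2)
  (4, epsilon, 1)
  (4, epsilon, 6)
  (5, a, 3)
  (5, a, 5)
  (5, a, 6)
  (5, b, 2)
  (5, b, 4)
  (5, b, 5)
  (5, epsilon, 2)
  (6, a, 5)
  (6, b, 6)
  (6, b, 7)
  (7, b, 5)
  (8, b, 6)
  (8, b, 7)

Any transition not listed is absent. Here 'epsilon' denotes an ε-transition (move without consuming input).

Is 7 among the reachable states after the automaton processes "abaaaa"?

No

Start in {1}.
Read 'a': 1→{5}; union {5}; ε-closure = {2, 5, 8}.
Read 'b': 2→{4}, 5→{2, 4, 5}, 8→{6, 7}; union {2, 4, 5, 6, 7}; ε-closure = {1, 2, 4, 5, 6, 7, 8}.
Read 'a': 1→{5}, 2→∅, 4→{8}, 5→{3, 5, 6}, 6→{5}, 7→∅, 8→∅; union {3, 5, 6, 8}; ε-closure = {2, 3, 5, 6, 8}.
Read 'a': 2→∅, 3→{2, 6}, 5→{3, 5, 6}, 6→{5}, 8→∅; union {2, 3, 5, 6}; ε-closure = {2, 3, 5, 6, 8}.
Read 'a': 2→∅, 3→{2, 6}, 5→{3, 5, 6}, 6→{5}, 8→∅; union {2, 3, 5, 6}; ε-closure = {2, 3, 5, 6, 8}.
Read 'a': 2→∅, 3→{2, 6}, 5→{3, 5, 6}, 6→{5}, 8→∅; union {2, 3, 5, 6}; ε-closure = {2, 3, 5, 6, 8}.
State 7 is not in {2, 3, 5, 6, 8}.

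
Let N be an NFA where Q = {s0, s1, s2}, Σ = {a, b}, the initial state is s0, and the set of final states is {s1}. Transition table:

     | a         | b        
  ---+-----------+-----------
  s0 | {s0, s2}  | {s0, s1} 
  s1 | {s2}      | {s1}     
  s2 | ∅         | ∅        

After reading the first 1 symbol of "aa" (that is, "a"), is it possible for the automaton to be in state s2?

Yes

Start in {s0}.
Read 'a': {s0} → {s0, s2}.
State s2 is in {s0, s2}.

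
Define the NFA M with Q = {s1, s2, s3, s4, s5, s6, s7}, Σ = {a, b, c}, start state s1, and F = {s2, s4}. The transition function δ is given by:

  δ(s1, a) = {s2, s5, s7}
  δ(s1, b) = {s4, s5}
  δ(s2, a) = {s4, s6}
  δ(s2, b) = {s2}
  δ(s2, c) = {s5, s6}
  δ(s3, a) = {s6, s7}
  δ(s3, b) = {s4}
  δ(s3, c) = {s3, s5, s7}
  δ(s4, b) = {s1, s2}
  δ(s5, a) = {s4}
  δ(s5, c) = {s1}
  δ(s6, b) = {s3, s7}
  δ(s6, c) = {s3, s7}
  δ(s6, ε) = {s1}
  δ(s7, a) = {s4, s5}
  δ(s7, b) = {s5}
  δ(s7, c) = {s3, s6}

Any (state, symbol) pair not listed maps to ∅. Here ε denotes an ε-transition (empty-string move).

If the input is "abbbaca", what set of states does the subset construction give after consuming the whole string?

Start in {s1}.
Read 'a': s1→{s2, s5, s7}; now {s2, s5, s7}.
Read 'b': s2→{s2}, s5→∅, s7→{s5}; now {s2, s5}.
Read 'b': s2→{s2}, s5→∅; now {s2}.
Read 'b': s2→{s2}; now {s2}.
Read 'a': s2→{s4, s6}; union {s4, s6}; ε-closure = {s1, s4, s6}.
Read 'c': s1→∅, s4→∅, s6→{s3, s7}; now {s3, s7}.
Read 'a': s3→{s6, s7}, s7→{s4, s5}; union {s4, s5, s6, s7}; ε-closure = {s1, s4, s5, s6, s7}.

{s1, s4, s5, s6, s7}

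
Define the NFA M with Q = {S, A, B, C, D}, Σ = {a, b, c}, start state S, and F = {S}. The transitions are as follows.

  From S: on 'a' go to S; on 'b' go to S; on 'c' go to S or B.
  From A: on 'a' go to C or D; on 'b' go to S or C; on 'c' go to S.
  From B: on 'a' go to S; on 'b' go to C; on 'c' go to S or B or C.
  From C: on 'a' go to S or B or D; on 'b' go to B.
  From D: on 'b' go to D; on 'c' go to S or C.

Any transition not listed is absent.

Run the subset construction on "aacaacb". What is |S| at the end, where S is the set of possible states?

Start in {S}.
Read 'a': S→{S}; now {S}.
Read 'a': S→{S}; now {S}.
Read 'c': S→{S, B}; now {S, B}.
Read 'a': S→{S}, B→{S}; now {S}.
Read 'a': S→{S}; now {S}.
Read 'c': S→{S, B}; now {S, B}.
Read 'b': S→{S}, B→{C}; now {S, C}.
That set has 2 states.

2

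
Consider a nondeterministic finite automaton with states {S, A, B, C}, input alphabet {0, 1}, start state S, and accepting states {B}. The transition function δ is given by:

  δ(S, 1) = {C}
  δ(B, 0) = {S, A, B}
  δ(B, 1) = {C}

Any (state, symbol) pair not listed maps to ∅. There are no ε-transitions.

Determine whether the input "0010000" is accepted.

No

Start in {S}.
Read '0': {S} → ∅.
The set is empty and remains empty for the remaining 6 symbols.
The final set ∅ contains no accepting state.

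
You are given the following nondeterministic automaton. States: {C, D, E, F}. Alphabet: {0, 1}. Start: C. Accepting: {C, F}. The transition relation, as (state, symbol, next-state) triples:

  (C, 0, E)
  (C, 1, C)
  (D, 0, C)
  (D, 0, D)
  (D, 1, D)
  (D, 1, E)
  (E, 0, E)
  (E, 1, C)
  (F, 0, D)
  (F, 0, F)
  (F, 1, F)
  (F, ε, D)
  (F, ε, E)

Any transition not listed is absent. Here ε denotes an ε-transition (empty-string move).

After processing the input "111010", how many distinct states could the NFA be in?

Start in {C}.
Read '1': {C} → {C}.
Read '1': {C} → {C}.
Read '1': {C} → {C}.
Read '0': {C} → {E}.
Read '1': {E} → {C}.
Read '0': {C} → {E}.
That set has 1 state.

1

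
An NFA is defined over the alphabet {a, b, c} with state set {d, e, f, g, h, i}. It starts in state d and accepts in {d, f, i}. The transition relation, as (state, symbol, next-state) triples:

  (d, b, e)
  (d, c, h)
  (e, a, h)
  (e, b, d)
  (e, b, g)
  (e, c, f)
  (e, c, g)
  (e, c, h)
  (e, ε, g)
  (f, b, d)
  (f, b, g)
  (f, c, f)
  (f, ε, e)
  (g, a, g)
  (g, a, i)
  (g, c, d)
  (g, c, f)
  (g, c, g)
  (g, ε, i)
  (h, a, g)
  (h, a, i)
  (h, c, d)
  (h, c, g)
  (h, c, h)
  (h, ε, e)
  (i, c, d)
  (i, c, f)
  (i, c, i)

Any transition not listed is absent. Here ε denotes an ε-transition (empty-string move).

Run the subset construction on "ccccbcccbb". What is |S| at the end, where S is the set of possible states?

4

Start in {d}.
Read 'c': d→{h}; union {h}; ε-closure = {e, g, h, i}.
Read 'c': e→{f, g, h}, g→{d, f, g}, h→{d, g, h}, i→{d, f, i}; union {d, f, g, h, i}; ε-closure = {d, e, f, g, h, i}.
Read 'c': d→{h}, e→{f, g, h}, f→{f}, g→{d, f, g}, h→{d, g, h}, i→{d, f, i}; union {d, f, g, h, i}; ε-closure = {d, e, f, g, h, i}.
Read 'c': d→{h}, e→{f, g, h}, f→{f}, g→{d, f, g}, h→{d, g, h}, i→{d, f, i}; union {d, f, g, h, i}; ε-closure = {d, e, f, g, h, i}.
Read 'b': d→{e}, e→{d, g}, f→{d, g}, g→∅, h→∅, i→∅; union {d, e, g}; ε-closure = {d, e, g, i}.
Read 'c': d→{h}, e→{f, g, h}, g→{d, f, g}, i→{d, f, i}; union {d, f, g, h, i}; ε-closure = {d, e, f, g, h, i}.
Read 'c': d→{h}, e→{f, g, h}, f→{f}, g→{d, f, g}, h→{d, g, h}, i→{d, f, i}; union {d, f, g, h, i}; ε-closure = {d, e, f, g, h, i}.
Read 'c': d→{h}, e→{f, g, h}, f→{f}, g→{d, f, g}, h→{d, g, h}, i→{d, f, i}; union {d, f, g, h, i}; ε-closure = {d, e, f, g, h, i}.
Read 'b': d→{e}, e→{d, g}, f→{d, g}, g→∅, h→∅, i→∅; union {d, e, g}; ε-closure = {d, e, g, i}.
Read 'b': d→{e}, e→{d, g}, g→∅, i→∅; union {d, e, g}; ε-closure = {d, e, g, i}.
That set has 4 states.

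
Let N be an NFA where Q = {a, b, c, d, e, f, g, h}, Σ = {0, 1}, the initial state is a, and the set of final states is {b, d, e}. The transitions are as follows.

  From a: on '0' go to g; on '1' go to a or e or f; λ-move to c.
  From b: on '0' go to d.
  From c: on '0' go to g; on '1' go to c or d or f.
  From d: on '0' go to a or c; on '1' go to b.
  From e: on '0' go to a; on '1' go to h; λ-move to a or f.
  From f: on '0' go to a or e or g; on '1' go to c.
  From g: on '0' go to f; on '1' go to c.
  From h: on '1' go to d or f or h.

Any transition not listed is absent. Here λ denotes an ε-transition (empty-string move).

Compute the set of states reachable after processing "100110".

Start: ε-closure({a}) = {a, c}.
Read '1': {a, c} → {a, c, d, e, f}.
Read '0': {a, c, d, e, f} → {a, c, e, f, g}.
Read '0': {a, c, e, f, g} → {a, c, e, f, g}.
Read '1': {a, c, e, f, g} → {a, c, d, e, f, h}.
Read '1': {a, c, d, e, f, h} → {a, b, c, d, e, f, h}.
Read '0': {a, b, c, d, e, f, h} → {a, c, d, e, f, g}.

{a, c, d, e, f, g}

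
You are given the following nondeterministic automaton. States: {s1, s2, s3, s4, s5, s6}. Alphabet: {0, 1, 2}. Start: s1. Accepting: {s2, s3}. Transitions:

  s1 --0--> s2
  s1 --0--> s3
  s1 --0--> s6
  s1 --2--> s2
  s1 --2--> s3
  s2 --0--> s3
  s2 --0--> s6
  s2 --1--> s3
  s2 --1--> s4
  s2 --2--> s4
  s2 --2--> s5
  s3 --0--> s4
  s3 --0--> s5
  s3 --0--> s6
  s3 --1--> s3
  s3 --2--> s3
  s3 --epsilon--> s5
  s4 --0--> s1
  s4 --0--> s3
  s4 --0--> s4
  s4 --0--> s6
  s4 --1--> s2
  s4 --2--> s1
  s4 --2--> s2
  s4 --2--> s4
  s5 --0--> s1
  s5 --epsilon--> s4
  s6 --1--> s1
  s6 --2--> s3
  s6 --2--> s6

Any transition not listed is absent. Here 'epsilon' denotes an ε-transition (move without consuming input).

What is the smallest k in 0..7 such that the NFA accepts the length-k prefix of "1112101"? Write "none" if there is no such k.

Start in {s1}.
Read '1': {s1} → ∅.
The set is empty and remains empty for the remaining 6 symbols.
No reachable set along the way intersects F.

none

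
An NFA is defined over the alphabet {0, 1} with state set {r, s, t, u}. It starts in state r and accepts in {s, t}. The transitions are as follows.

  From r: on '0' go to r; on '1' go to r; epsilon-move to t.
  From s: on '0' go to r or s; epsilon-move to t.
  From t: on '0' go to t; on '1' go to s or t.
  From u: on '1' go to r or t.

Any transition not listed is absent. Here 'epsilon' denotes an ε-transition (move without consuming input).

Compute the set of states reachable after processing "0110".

{r, s, t}

Start: ε-closure({r}) = {r, t}.
Read '0': r→{r}, t→{t}; now {r, t}.
Read '1': r→{r}, t→{s, t}; now {r, s, t}.
Read '1': r→{r}, s→∅, t→{s, t}; now {r, s, t}.
Read '0': r→{r}, s→{r, s}, t→{t}; now {r, s, t}.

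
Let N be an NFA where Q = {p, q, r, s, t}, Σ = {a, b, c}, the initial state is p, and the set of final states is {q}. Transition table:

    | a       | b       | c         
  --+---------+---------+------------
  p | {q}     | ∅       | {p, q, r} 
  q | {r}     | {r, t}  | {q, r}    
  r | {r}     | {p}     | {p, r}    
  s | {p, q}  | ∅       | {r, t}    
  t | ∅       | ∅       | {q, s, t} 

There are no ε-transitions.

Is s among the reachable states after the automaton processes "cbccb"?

No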